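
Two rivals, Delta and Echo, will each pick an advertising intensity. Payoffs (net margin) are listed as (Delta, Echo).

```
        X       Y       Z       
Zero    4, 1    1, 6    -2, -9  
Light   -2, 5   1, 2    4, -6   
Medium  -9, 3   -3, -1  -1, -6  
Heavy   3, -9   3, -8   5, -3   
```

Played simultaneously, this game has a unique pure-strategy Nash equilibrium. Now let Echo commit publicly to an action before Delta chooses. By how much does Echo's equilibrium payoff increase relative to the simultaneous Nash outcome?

4

Work backward from Delta's decision.
- X → Delta plays Zero (best of 4, -2, -9, 3); Echo gets 1.
- Y → Delta plays Heavy (best of 1, 1, -3, 3); Echo gets -8.
- Z → Delta plays Heavy (best of -2, 4, -1, 5); Echo gets -3.
Among 1, -8, -3, the best is 1 at X. Subgame-perfect outcome: (Zero, X) with payoffs (4, 1).
Now find the simultaneous Nash equilibrium.
Delta's best replies: X→Zero; Y→Heavy; Z→Heavy.
Echo's best replies: Zero→Y; Light→X; Medium→X; Heavy→Z.
Only (Heavy, Z) has each player best-responding; Nash payoffs (5, -3).
Echo's commitment gain: 1 − -3 = 4.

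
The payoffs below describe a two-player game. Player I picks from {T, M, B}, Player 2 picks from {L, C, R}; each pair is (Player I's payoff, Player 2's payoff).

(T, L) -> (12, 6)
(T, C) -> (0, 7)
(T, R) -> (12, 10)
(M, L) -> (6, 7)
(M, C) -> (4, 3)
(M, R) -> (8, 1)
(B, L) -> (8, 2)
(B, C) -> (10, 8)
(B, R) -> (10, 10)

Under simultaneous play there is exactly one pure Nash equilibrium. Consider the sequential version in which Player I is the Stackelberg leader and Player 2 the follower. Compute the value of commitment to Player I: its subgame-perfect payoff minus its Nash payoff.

0

Player 2 best-responds to each possible Player I move:
- T: BR = R, leader payoff 12.
- M: BR = L, leader payoff 6.
- B: BR = R, leader payoff 10.
Maximizing over 12, 6, 10, Player I chooses T. Subgame-perfect outcome: (T, R) with payoffs (12, 10).
Now find the simultaneous Nash equilibrium.
Player I's best replies: L→T; C→B; R→T.
Player 2's best replies: T→R; M→L; B→R.
Only (T, R) has each player best-responding; Nash payoffs (12, 10).
Player I's commitment gain: 12 − 12 = 0.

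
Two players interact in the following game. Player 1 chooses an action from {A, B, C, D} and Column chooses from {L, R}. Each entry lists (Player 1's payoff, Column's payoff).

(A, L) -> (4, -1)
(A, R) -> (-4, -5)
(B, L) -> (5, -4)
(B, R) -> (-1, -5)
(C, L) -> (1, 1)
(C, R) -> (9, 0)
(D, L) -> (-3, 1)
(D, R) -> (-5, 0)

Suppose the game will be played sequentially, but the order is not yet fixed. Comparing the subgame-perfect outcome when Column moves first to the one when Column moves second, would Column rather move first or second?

first

If Player 1 leads: Column's best replies are A→L, B→L, C→L, D→L; Player 1's induced payoffs 4, 5, 1, -3; outcome (B, L), payoffs (5, -4).
If Column leads: Player 1's best replies are L→B, R→C; Column's induced payoffs -4, 0; outcome (C, R), payoffs (9, 0).
Column gets 0 moving first and -4 moving second, so Column prefers to move first.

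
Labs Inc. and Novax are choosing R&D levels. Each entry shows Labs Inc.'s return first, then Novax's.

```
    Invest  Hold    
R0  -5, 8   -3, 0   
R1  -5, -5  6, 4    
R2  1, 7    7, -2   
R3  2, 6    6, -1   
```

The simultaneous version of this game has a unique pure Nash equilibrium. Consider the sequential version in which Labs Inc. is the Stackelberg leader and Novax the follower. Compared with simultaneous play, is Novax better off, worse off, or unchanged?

Novax best-responds to each possible Labs Inc. move:
- R0 → Novax plays Invest (best of 8, 0); Labs Inc. gets -5.
- R1 → Novax plays Hold (best of -5, 4); Labs Inc. gets 6.
- R2 → Novax plays Invest (best of 7, -2); Labs Inc. gets 1.
- R3 → Novax plays Invest (best of 6, -1); Labs Inc. gets 2.
Maximizing over -5, 6, 1, 2, Labs Inc. chooses R1. Subgame-perfect outcome: (R1, Hold) with payoffs (6, 4).
Under simultaneous play:
Labs Inc.'s best replies: Invest→R3; Hold→R2.
Novax's best replies: R0→Invest; R1→Hold; R2→Invest; R3→Invest.
Only (R3, Invest) has each player best-responding; Nash payoffs (2, 6).
Novax earns 4 sequentially versus 6 at the Nash outcome: worse off.

worse off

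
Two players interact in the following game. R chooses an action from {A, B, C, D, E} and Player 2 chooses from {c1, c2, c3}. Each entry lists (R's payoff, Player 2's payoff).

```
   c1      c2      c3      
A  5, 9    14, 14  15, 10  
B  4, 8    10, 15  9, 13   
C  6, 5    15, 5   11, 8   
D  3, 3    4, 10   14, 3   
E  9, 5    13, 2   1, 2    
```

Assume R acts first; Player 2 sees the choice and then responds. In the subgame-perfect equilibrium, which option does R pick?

Player 2 best-responds to each possible R move:
- A: BR = c2, leader payoff 14.
- B: BR = c2, leader payoff 10.
- C: BR = c3, leader payoff 11.
- D: BR = c2, leader payoff 4.
- E: BR = c1, leader payoff 9.
Among 14, 10, 11, 4, 9, the best is 14 at A. Subgame-perfect outcome: (A, c2) with payoffs (14, 14).

A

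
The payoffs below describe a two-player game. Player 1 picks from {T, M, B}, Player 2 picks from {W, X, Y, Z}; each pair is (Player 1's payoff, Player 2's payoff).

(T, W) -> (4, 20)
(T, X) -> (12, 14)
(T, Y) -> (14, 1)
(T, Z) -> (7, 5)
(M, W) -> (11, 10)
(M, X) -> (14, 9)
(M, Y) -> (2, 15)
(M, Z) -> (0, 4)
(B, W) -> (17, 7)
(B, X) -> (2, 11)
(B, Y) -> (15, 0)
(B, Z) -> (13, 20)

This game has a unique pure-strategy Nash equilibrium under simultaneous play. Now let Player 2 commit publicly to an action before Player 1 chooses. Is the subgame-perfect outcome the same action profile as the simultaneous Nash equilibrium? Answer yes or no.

Backward induction with Player 2 moving first.
- W → Player 1 plays B (best of 4, 11, 17); Player 2 gets 7.
- X → Player 1 plays M (best of 12, 14, 2); Player 2 gets 9.
- Y → Player 1 plays B (best of 14, 2, 15); Player 2 gets 0.
- Z → Player 1 plays B (best of 7, 0, 13); Player 2 gets 20.
Maximizing over 7, 9, 0, 20, Player 2 chooses Z. Subgame-perfect outcome: (B, Z) with payoffs (13, 20).
Now find the simultaneous Nash equilibrium.
Player 1's best replies: W→B; X→M; Y→B; Z→B.
Player 2's best replies: T→W; M→Y; B→Z.
The unique mutual best reply is (B, Z), giving (13, 20).
Sequential outcome (B, Z) coincides with the Nash profile (B, Z).

yes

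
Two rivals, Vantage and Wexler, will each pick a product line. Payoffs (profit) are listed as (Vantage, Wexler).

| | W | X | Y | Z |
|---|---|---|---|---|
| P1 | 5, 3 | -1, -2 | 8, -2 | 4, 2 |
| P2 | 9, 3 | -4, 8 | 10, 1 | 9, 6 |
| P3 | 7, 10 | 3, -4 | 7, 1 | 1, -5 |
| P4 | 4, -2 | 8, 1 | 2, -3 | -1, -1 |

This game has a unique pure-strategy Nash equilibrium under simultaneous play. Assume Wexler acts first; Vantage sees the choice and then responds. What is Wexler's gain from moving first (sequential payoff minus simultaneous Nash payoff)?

5

Backward induction with Wexler moving first.
- W → Vantage plays P2 (best of 5, 9, 7, 4); Wexler gets 3.
- X → Vantage plays P4 (best of -1, -4, 3, 8); Wexler gets 1.
- Y → Vantage plays P2 (best of 8, 10, 7, 2); Wexler gets 1.
- Z → Vantage plays P2 (best of 4, 9, 1, -1); Wexler gets 6.
Among 3, 1, 1, 6, the best is 6 at Z. Subgame-perfect outcome: (P2, Z) with payoffs (9, 6).
Under simultaneous play:
Vantage's best replies: W→P2; X→P4; Y→P2; Z→P2.
Wexler's best replies: P1→W; P2→X; P3→W; P4→X.
Only (P4, X) has each player best-responding; Nash payoffs (8, 1).
Wexler's commitment gain: 6 − 1 = 5.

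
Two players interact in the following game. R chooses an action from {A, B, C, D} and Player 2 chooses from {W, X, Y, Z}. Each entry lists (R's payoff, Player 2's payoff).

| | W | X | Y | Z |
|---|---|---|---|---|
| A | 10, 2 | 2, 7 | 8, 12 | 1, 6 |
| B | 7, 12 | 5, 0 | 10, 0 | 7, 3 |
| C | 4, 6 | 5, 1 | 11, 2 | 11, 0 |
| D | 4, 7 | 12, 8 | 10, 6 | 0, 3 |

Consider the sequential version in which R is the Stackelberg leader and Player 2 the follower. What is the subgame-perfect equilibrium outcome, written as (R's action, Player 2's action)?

Backward induction with R moving first.
- A → Player 2 plays Y (best of 2, 7, 12, 6); R gets 8.
- B → Player 2 plays W (best of 12, 0, 0, 3); R gets 7.
- C → Player 2 plays W (best of 6, 1, 2, 0); R gets 4.
- D → Player 2 plays X (best of 7, 8, 6, 3); R gets 12.
R's induced payoffs are 8, 7, 4, 12, so R commits to D. Subgame-perfect outcome: (D, X) with payoffs (12, 8).

(D, X)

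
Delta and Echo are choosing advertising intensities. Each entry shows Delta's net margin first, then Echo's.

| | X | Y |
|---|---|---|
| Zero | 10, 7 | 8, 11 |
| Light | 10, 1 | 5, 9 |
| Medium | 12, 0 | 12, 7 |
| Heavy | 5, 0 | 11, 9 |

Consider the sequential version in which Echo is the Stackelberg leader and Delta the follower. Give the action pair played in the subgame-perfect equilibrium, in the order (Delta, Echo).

(Medium, Y)

Work backward from Delta's decision.
- X → Delta plays Medium (best of 10, 10, 12, 5); Echo gets 0.
- Y → Delta plays Medium (best of 8, 5, 12, 11); Echo gets 7.
Maximizing over 0, 7, Echo chooses Y. Subgame-perfect outcome: (Medium, Y) with payoffs (12, 7).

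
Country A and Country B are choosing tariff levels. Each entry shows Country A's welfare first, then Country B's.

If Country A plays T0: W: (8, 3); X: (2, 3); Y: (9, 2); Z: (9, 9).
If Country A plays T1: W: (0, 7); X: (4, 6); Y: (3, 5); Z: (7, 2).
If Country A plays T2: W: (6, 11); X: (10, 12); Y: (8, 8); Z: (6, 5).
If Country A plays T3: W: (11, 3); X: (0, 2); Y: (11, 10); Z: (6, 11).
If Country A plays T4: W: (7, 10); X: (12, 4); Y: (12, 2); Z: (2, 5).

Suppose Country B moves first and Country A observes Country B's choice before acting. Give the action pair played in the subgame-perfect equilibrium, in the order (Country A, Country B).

Solve by backward induction (Country B leads).
- W → Country A plays T3 (best of 8, 0, 6, 11, 7); Country B gets 3.
- X → Country A plays T4 (best of 2, 4, 10, 0, 12); Country B gets 4.
- Y → Country A plays T4 (best of 9, 3, 8, 11, 12); Country B gets 2.
- Z → Country A plays T0 (best of 9, 7, 6, 6, 2); Country B gets 9.
Maximizing over 3, 4, 2, 9, Country B chooses Z. Subgame-perfect outcome: (T0, Z) with payoffs (9, 9).

(T0, Z)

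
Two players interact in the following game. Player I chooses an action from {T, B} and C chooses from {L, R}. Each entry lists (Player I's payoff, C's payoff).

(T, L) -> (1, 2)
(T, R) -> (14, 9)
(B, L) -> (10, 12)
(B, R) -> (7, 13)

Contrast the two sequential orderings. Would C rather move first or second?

If Player I leads: C's best replies are T→R, B→R; Player I's induced payoffs 14, 7; outcome (T, R), payoffs (14, 9).
If C leads: Player I's best replies are L→B, R→T; C's induced payoffs 12, 9; outcome (B, L), payoffs (10, 12).
C gets 12 moving first and 9 moving second, so C prefers to move first.

first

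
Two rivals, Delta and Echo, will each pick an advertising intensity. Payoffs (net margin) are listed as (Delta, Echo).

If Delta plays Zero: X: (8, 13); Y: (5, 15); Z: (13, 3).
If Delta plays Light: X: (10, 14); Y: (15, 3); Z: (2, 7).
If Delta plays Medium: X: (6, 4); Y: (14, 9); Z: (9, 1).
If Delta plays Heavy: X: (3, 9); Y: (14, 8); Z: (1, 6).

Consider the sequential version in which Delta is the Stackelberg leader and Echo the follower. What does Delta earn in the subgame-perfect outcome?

Echo best-responds to each possible Delta move:
- Zero → Echo plays Y (best of 13, 15, 3); Delta gets 5.
- Light → Echo plays X (best of 14, 3, 7); Delta gets 10.
- Medium → Echo plays Y (best of 4, 9, 1); Delta gets 14.
- Heavy → Echo plays X (best of 9, 8, 6); Delta gets 3.
Among 5, 10, 14, 3, the best is 14 at Medium. Subgame-perfect outcome: (Medium, Y) with payoffs (14, 9).

14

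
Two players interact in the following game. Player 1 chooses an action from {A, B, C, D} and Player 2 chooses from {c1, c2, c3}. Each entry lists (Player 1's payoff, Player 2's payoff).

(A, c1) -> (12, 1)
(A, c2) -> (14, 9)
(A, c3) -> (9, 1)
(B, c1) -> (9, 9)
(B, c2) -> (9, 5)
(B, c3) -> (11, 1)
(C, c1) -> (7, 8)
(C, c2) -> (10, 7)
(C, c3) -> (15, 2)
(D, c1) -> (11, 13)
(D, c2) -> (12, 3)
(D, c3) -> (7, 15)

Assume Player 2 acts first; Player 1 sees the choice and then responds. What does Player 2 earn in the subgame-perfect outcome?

Solve by backward induction (Player 2 leads).
- c1: BR = A, leader payoff 1.
- c2: BR = A, leader payoff 9.
- c3: BR = C, leader payoff 2.
Player 2's induced payoffs are 1, 9, 2, so Player 2 commits to c2. Subgame-perfect outcome: (A, c2) with payoffs (14, 9).

9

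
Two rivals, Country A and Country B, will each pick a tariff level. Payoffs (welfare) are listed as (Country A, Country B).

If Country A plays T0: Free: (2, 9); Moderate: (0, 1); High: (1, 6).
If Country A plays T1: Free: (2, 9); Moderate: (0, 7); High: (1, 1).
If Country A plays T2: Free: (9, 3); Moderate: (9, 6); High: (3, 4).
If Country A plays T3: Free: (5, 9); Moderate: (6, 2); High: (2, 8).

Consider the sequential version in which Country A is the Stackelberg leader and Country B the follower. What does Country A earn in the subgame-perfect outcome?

9

Country B best-responds to each possible Country A move:
- T0 → Country B plays Free (best of 9, 1, 6); Country A gets 2.
- T1 → Country B plays Free (best of 9, 7, 1); Country A gets 2.
- T2 → Country B plays Moderate (best of 3, 6, 4); Country A gets 9.
- T3 → Country B plays Free (best of 9, 2, 8); Country A gets 5.
Maximizing over 2, 2, 9, 5, Country A chooses T2. Subgame-perfect outcome: (T2, Moderate) with payoffs (9, 6).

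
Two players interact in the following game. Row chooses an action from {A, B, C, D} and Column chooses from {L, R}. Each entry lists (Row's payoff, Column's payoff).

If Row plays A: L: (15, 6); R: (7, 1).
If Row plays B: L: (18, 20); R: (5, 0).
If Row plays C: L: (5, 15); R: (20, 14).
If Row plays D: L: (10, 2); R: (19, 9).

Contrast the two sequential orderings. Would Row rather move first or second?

first

If Row leads: Column's best replies are A→L, B→L, C→L, D→R; Row's induced payoffs 15, 18, 5, 19; outcome (D, R), payoffs (19, 9).
If Column leads: Row's best replies are L→B, R→C; Column's induced payoffs 20, 14; outcome (B, L), payoffs (18, 20).
Row gets 19 moving first and 18 moving second, so Row prefers to move first.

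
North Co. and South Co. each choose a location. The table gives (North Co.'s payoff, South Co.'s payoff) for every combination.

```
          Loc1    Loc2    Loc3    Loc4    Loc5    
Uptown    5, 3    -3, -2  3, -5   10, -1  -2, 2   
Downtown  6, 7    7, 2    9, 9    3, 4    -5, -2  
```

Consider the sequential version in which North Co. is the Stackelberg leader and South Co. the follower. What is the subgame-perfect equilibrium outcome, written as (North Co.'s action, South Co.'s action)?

Work backward from South Co.'s decision.
- Uptown: BR = Loc1, leader payoff 5.
- Downtown: BR = Loc3, leader payoff 9.
North Co.'s induced payoffs are 5, 9, so North Co. commits to Downtown. Subgame-perfect outcome: (Downtown, Loc3) with payoffs (9, 9).

(Downtown, Loc3)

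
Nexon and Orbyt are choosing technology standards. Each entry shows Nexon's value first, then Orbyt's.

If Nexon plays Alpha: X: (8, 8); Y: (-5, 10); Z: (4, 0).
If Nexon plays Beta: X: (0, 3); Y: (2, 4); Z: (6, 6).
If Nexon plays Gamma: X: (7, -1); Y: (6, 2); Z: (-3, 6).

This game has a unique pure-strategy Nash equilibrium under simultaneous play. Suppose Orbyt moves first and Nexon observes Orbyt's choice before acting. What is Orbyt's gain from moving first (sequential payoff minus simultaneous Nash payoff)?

2

Solve by backward induction (Orbyt leads).
- X: BR = Alpha, leader payoff 8.
- Y: BR = Gamma, leader payoff 2.
- Z: BR = Beta, leader payoff 6.
Among 8, 2, 6, the best is 8 at X. Subgame-perfect outcome: (Alpha, X) with payoffs (8, 8).
Now find the simultaneous Nash equilibrium.
Nexon's best replies: X→Alpha; Y→Gamma; Z→Beta.
Orbyt's best replies: Alpha→Y; Beta→Z; Gamma→Z.
Only (Beta, Z) has each player best-responding; Nash payoffs (6, 6).
Orbyt's commitment gain: 8 − 6 = 2.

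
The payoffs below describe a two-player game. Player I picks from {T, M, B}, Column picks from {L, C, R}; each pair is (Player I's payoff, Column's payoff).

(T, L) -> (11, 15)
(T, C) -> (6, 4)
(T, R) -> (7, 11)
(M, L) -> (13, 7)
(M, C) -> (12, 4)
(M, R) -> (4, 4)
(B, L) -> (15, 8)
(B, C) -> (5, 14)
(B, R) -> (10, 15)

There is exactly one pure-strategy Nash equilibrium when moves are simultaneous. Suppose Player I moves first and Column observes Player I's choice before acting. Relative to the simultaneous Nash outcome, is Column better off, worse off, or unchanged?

worse off

Work backward from Column's decision.
- T → Column plays L (best of 15, 4, 11); Player I gets 11.
- M → Column plays L (best of 7, 4, 4); Player I gets 13.
- B → Column plays R (best of 8, 14, 15); Player I gets 10.
Player I's induced payoffs are 11, 13, 10, so Player I commits to M. Subgame-perfect outcome: (M, L) with payoffs (13, 7).
For the simultaneous game, intersect best replies.
Player I's best replies: L→B; C→M; R→B.
Column's best replies: T→L; M→L; B→R.
Only (B, R) has each player best-responding; Nash payoffs (10, 15).
Column earns 7 sequentially versus 15 at the Nash outcome: worse off.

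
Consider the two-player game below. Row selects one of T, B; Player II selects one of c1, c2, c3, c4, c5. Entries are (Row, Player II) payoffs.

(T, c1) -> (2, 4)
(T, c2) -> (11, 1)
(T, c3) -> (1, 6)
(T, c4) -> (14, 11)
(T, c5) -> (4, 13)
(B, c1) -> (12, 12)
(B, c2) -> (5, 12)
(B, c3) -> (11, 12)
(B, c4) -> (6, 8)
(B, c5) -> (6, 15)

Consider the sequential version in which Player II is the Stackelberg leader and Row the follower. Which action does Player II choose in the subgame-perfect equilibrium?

Backward induction with Player II moving first.
- c1: Row compares 2, 12 and picks B; Player II would get 12.
- c2: Row compares 11, 5 and picks T; Player II would get 1.
- c3: Row compares 1, 11 and picks B; Player II would get 12.
- c4: Row compares 14, 6 and picks T; Player II would get 11.
- c5: Row compares 4, 6 and picks B; Player II would get 15.
Maximizing over 12, 1, 12, 11, 15, Player II chooses c5. Subgame-perfect outcome: (B, c5) with payoffs (6, 15).

c5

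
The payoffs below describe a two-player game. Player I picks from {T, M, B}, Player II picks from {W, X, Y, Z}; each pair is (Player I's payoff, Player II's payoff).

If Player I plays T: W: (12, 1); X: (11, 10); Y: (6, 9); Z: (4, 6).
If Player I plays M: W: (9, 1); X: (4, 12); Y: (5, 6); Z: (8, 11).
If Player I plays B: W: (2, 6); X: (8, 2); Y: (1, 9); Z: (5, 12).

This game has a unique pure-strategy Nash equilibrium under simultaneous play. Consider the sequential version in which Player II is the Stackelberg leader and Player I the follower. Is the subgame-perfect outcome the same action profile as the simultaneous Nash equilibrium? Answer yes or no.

no

Work backward from Player I's decision.
- W: BR = T, leader payoff 1.
- X: BR = T, leader payoff 10.
- Y: BR = T, leader payoff 9.
- Z: BR = M, leader payoff 11.
Maximizing over 1, 10, 9, 11, Player II chooses Z. Subgame-perfect outcome: (M, Z) with payoffs (8, 11).
Under simultaneous play:
Player I's best replies: W→T; X→T; Y→T; Z→M.
Player II's best replies: T→X; M→X; B→Z.
The unique mutual best reply is (T, X), giving (11, 10).
Sequential outcome (M, Z) differs from the Nash profile (T, X).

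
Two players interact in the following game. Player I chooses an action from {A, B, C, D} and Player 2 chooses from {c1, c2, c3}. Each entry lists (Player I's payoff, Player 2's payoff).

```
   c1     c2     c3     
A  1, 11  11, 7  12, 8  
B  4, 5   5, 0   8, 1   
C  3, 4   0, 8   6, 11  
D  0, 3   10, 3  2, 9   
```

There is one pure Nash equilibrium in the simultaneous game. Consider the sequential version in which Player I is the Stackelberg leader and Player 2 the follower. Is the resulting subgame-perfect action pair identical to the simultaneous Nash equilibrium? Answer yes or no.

Backward induction with Player I moving first.
- A → Player 2 plays c1 (best of 11, 7, 8); Player I gets 1.
- B → Player 2 plays c1 (best of 5, 0, 1); Player I gets 4.
- C → Player 2 plays c3 (best of 4, 8, 11); Player I gets 6.
- D → Player 2 plays c3 (best of 3, 3, 9); Player I gets 2.
Among 1, 4, 6, 2, the best is 6 at C. Subgame-perfect outcome: (C, c3) with payoffs (6, 11).
For the simultaneous game, intersect best replies.
Player I's best replies: c1→B; c2→A; c3→A.
Player 2's best replies: A→c1; B→c1; C→c3; D→c3.
The unique mutual best reply is (B, c1), giving (4, 5).
Sequential outcome (C, c3) differs from the Nash profile (B, c1).

no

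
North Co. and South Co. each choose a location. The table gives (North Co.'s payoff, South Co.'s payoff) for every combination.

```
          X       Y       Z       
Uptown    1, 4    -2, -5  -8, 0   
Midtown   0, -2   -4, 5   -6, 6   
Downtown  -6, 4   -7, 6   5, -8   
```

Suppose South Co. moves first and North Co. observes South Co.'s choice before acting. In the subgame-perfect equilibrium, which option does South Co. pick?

Work backward from North Co.'s decision.
- X: North Co. compares 1, 0, -6 and picks Uptown; South Co. would get 4.
- Y: North Co. compares -2, -4, -7 and picks Uptown; South Co. would get -5.
- Z: North Co. compares -8, -6, 5 and picks Downtown; South Co. would get -8.
Maximizing over 4, -5, -8, South Co. chooses X. Subgame-perfect outcome: (Uptown, X) with payoffs (1, 4).

X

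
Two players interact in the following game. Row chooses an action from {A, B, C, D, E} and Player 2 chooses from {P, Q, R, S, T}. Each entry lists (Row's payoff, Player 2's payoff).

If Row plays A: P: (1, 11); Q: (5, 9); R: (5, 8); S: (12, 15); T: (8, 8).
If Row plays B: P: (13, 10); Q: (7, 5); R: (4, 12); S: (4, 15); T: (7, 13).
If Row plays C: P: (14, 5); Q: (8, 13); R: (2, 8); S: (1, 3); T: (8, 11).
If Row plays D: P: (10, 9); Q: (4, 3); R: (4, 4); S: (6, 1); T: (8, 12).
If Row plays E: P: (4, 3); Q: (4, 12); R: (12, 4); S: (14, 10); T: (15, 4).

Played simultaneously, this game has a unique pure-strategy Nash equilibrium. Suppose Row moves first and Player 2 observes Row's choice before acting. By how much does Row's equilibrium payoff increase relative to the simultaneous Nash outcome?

Player 2 best-responds to each possible Row move:
- A: Player 2 compares 11, 9, 8, 15, 8 and picks S; Row would get 12.
- B: Player 2 compares 10, 5, 12, 15, 13 and picks S; Row would get 4.
- C: Player 2 compares 5, 13, 8, 3, 11 and picks Q; Row would get 8.
- D: Player 2 compares 9, 3, 4, 1, 12 and picks T; Row would get 8.
- E: Player 2 compares 3, 12, 4, 10, 4 and picks Q; Row would get 4.
Among 12, 4, 8, 8, 4, the best is 12 at A. Subgame-perfect outcome: (A, S) with payoffs (12, 15).
Under simultaneous play:
Row's best replies: P→C; Q→C; R→E; S→E; T→E.
Player 2's best replies: A→S; B→S; C→Q; D→T; E→Q.
The unique mutual best reply is (C, Q), giving (8, 13).
Row's commitment gain: 12 − 8 = 4.

4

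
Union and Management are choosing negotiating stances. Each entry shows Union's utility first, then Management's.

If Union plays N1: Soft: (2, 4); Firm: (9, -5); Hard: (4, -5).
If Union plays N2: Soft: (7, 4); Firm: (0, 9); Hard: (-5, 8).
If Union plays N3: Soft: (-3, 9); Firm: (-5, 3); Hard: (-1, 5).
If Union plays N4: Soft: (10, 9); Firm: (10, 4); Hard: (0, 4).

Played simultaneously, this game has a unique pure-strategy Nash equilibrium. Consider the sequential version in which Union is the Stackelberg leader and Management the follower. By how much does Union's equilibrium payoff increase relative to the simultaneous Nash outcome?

0

Solve by backward induction (Union leads).
- N1: Management compares 4, -5, -5 and picks Soft; Union would get 2.
- N2: Management compares 4, 9, 8 and picks Firm; Union would get 0.
- N3: Management compares 9, 3, 5 and picks Soft; Union would get -3.
- N4: Management compares 9, 4, 4 and picks Soft; Union would get 10.
Union's induced payoffs are 2, 0, -3, 10, so Union commits to N4. Subgame-perfect outcome: (N4, Soft) with payoffs (10, 9).
Now find the simultaneous Nash equilibrium.
Union's best replies: Soft→N4; Firm→N4; Hard→N1.
Management's best replies: N1→Soft; N2→Firm; N3→Soft; N4→Soft.
Only (N4, Soft) has each player best-responding; Nash payoffs (10, 9).
Union's commitment gain: 10 − 10 = 0.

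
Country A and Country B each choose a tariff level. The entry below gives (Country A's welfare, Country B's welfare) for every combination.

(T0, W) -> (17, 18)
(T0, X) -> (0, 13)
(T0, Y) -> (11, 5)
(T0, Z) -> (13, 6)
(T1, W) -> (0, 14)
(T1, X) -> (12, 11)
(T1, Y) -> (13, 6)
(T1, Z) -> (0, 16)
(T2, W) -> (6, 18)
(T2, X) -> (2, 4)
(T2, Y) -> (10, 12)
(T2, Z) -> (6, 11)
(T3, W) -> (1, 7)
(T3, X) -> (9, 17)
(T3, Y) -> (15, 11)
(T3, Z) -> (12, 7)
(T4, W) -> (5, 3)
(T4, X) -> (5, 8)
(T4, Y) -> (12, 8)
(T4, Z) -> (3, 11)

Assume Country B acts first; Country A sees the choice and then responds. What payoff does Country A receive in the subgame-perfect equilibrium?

17

Work backward from Country A's decision.
- W → Country A plays T0 (best of 17, 0, 6, 1, 5); Country B gets 18.
- X → Country A plays T1 (best of 0, 12, 2, 9, 5); Country B gets 11.
- Y → Country A plays T3 (best of 11, 13, 10, 15, 12); Country B gets 11.
- Z → Country A plays T0 (best of 13, 0, 6, 12, 3); Country B gets 6.
Maximizing over 18, 11, 11, 6, Country B chooses W. Subgame-perfect outcome: (T0, W) with payoffs (17, 18).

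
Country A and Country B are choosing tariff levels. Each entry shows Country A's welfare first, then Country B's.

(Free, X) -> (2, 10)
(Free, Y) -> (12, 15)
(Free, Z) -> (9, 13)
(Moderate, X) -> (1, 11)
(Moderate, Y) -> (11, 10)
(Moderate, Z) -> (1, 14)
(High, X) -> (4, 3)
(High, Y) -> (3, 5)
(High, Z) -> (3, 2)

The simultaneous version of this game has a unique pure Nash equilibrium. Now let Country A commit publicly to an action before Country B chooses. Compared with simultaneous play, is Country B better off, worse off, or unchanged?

Work backward from Country B's decision.
- Free: BR = Y, leader payoff 12.
- Moderate: BR = Z, leader payoff 1.
- High: BR = Y, leader payoff 3.
Maximizing over 12, 1, 3, Country A chooses Free. Subgame-perfect outcome: (Free, Y) with payoffs (12, 15).
Under simultaneous play:
Country A's best replies: X→High; Y→Free; Z→Free.
Country B's best replies: Free→Y; Moderate→Z; High→Y.
The unique mutual best reply is (Free, Y), giving (12, 15).
Country B earns 15 sequentially versus 15 at the Nash outcome: unchanged.

unchanged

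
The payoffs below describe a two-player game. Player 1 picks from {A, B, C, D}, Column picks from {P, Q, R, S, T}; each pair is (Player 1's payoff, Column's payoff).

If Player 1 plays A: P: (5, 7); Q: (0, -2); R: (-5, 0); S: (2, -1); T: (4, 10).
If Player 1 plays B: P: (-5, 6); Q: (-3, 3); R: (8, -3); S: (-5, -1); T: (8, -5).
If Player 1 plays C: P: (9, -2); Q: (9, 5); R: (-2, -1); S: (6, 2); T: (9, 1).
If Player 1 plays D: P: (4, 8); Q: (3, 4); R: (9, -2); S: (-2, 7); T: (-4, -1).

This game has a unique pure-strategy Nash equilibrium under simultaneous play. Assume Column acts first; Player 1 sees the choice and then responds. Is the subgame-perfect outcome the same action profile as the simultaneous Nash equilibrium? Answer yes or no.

yes

Solve by backward induction (Column leads).
- P → Player 1 plays C (best of 5, -5, 9, 4); Column gets -2.
- Q → Player 1 plays C (best of 0, -3, 9, 3); Column gets 5.
- R → Player 1 plays D (best of -5, 8, -2, 9); Column gets -2.
- S → Player 1 plays C (best of 2, -5, 6, -2); Column gets 2.
- T → Player 1 plays C (best of 4, 8, 9, -4); Column gets 1.
Maximizing over -2, 5, -2, 2, 1, Column chooses Q. Subgame-perfect outcome: (C, Q) with payoffs (9, 5).
For the simultaneous game, intersect best replies.
Player 1's best replies: P→C; Q→C; R→D; S→C; T→C.
Column's best replies: A→T; B→P; C→Q; D→P.
Only (C, Q) has each player best-responding; Nash payoffs (9, 5).
Sequential outcome (C, Q) coincides with the Nash profile (C, Q).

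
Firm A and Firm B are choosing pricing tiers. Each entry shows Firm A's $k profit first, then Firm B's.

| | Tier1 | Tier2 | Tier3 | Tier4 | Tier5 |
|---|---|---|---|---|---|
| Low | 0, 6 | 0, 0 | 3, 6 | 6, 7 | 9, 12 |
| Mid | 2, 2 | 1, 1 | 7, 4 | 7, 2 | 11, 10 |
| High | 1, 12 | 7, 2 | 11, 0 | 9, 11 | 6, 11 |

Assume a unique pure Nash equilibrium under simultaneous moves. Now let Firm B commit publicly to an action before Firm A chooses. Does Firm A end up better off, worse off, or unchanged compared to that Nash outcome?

Backward induction with Firm B moving first.
- Tier1 → Firm A plays Mid (best of 0, 2, 1); Firm B gets 2.
- Tier2 → Firm A plays High (best of 0, 1, 7); Firm B gets 2.
- Tier3 → Firm A plays High (best of 3, 7, 11); Firm B gets 0.
- Tier4 → Firm A plays High (best of 6, 7, 9); Firm B gets 11.
- Tier5 → Firm A plays Mid (best of 9, 11, 6); Firm B gets 10.
Among 2, 2, 0, 11, 10, the best is 11 at Tier4. Subgame-perfect outcome: (High, Tier4) with payoffs (9, 11).
Now find the simultaneous Nash equilibrium.
Firm A's best replies: Tier1→Mid; Tier2→High; Tier3→High; Tier4→High; Tier5→Mid.
Firm B's best replies: Low→Tier5; Mid→Tier5; High→Tier1.
Only (Mid, Tier5) has each player best-responding; Nash payoffs (11, 10).
Firm A earns 9 sequentially versus 11 at the Nash outcome: worse off.

worse off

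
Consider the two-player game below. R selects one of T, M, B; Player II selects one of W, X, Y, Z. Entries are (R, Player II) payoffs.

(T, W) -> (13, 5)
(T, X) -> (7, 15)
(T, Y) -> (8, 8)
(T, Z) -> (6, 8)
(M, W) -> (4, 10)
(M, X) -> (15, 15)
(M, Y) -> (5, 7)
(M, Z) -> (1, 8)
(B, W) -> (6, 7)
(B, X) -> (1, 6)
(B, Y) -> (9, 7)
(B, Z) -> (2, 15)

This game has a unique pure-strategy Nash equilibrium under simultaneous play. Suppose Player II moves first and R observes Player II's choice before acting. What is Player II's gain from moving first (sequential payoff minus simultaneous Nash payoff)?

0

Solve by backward induction (Player II leads).
- W → R plays T (best of 13, 4, 6); Player II gets 5.
- X → R plays M (best of 7, 15, 1); Player II gets 15.
- Y → R plays B (best of 8, 5, 9); Player II gets 7.
- Z → R plays T (best of 6, 1, 2); Player II gets 8.
Among 5, 15, 7, 8, the best is 15 at X. Subgame-perfect outcome: (M, X) with payoffs (15, 15).
Now find the simultaneous Nash equilibrium.
R's best replies: W→T; X→M; Y→B; Z→T.
Player II's best replies: T→X; M→X; B→Z.
The unique mutual best reply is (M, X), giving (15, 15).
Player II's commitment gain: 15 − 15 = 0.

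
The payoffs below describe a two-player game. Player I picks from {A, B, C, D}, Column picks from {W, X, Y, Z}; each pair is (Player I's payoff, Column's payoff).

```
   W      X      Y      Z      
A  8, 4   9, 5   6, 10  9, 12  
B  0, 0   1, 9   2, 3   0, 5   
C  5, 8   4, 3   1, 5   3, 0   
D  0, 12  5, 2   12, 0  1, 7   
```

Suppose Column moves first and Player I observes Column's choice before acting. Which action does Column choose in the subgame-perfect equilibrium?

Z

Backward induction with Column moving first.
- W → Player I plays A (best of 8, 0, 5, 0); Column gets 4.
- X → Player I plays A (best of 9, 1, 4, 5); Column gets 5.
- Y → Player I plays D (best of 6, 2, 1, 12); Column gets 0.
- Z → Player I plays A (best of 9, 0, 3, 1); Column gets 12.
Maximizing over 4, 5, 0, 12, Column chooses Z. Subgame-perfect outcome: (A, Z) with payoffs (9, 12).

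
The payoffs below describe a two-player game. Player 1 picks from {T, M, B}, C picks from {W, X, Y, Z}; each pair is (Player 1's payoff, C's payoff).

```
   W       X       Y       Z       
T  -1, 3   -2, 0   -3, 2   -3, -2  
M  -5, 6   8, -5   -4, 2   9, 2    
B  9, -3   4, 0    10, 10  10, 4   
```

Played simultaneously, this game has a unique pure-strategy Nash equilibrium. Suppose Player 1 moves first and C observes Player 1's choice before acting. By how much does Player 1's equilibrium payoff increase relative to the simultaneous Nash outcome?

Work backward from C's decision.
- T: BR = W, leader payoff -1.
- M: BR = W, leader payoff -5.
- B: BR = Y, leader payoff 10.
Among -1, -5, 10, the best is 10 at B. Subgame-perfect outcome: (B, Y) with payoffs (10, 10).
Under simultaneous play:
Player 1's best replies: W→B; X→M; Y→B; Z→B.
C's best replies: T→W; M→W; B→Y.
The unique mutual best reply is (B, Y), giving (10, 10).
Player 1's commitment gain: 10 − 10 = 0.

0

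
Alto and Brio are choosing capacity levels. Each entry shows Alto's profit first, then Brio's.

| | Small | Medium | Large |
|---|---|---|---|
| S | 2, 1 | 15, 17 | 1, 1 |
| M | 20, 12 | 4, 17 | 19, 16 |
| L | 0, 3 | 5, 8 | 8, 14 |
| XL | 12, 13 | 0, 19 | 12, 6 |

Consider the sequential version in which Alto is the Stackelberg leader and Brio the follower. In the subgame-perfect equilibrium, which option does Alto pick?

S

Solve by backward induction (Alto leads).
- S: Brio compares 1, 17, 1 and picks Medium; Alto would get 15.
- M: Brio compares 12, 17, 16 and picks Medium; Alto would get 4.
- L: Brio compares 3, 8, 14 and picks Large; Alto would get 8.
- XL: Brio compares 13, 19, 6 and picks Medium; Alto would get 0.
Maximizing over 15, 4, 8, 0, Alto chooses S. Subgame-perfect outcome: (S, Medium) with payoffs (15, 17).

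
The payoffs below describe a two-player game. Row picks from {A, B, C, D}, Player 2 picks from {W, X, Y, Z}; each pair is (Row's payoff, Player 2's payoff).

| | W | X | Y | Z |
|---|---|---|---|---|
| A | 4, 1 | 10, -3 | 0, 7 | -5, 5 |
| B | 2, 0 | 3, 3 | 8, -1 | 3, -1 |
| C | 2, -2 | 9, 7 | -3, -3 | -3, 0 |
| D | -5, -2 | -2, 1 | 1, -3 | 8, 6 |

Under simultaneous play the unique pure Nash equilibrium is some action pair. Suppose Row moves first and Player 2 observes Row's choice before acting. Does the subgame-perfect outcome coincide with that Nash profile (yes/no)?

Solve by backward induction (Row leads).
- A: BR = Y, leader payoff 0.
- B: BR = X, leader payoff 3.
- C: BR = X, leader payoff 9.
- D: BR = Z, leader payoff 8.
Maximizing over 0, 3, 9, 8, Row chooses C. Subgame-perfect outcome: (C, X) with payoffs (9, 7).
Under simultaneous play:
Row's best replies: W→A; X→A; Y→B; Z→D.
Player 2's best replies: A→Y; B→X; C→X; D→Z.
Only (D, Z) has each player best-responding; Nash payoffs (8, 6).
Sequential outcome (C, X) differs from the Nash profile (D, Z).

no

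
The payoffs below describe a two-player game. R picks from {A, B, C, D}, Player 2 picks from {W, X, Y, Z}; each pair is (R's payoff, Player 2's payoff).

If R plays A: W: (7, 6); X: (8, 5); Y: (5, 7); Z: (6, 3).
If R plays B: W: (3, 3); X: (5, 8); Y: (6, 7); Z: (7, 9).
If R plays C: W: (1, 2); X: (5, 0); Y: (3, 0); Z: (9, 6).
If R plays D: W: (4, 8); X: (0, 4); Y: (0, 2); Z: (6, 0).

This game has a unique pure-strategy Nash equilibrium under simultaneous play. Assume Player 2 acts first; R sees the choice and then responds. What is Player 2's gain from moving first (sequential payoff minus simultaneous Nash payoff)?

Backward induction with Player 2 moving first.
- W: R compares 7, 3, 1, 4 and picks A; Player 2 would get 6.
- X: R compares 8, 5, 5, 0 and picks A; Player 2 would get 5.
- Y: R compares 5, 6, 3, 0 and picks B; Player 2 would get 7.
- Z: R compares 6, 7, 9, 6 and picks C; Player 2 would get 6.
Among 6, 5, 7, 6, the best is 7 at Y. Subgame-perfect outcome: (B, Y) with payoffs (6, 7).
Under simultaneous play:
R's best replies: W→A; X→A; Y→B; Z→C.
Player 2's best replies: A→Y; B→Z; C→Z; D→W.
The unique mutual best reply is (C, Z), giving (9, 6).
Player 2's commitment gain: 7 − 6 = 1.

1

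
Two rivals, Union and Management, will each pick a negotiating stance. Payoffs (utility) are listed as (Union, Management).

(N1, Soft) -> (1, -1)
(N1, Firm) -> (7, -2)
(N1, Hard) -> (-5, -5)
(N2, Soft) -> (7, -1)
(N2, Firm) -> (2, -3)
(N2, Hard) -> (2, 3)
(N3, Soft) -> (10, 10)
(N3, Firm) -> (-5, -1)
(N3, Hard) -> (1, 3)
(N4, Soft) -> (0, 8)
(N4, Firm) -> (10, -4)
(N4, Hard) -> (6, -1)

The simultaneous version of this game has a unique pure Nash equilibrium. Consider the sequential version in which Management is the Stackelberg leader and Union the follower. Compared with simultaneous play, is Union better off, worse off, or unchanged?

Union best-responds to each possible Management move:
- Soft → Union plays N3 (best of 1, 7, 10, 0); Management gets 10.
- Firm → Union plays N4 (best of 7, 2, -5, 10); Management gets -4.
- Hard → Union plays N4 (best of -5, 2, 1, 6); Management gets -1.
Management's induced payoffs are 10, -4, -1, so Management commits to Soft. Subgame-perfect outcome: (N3, Soft) with payoffs (10, 10).
For the simultaneous game, intersect best replies.
Union's best replies: Soft→N3; Firm→N4; Hard→N4.
Management's best replies: N1→Soft; N2→Hard; N3→Soft; N4→Soft.
The unique mutual best reply is (N3, Soft), giving (10, 10).
Union earns 10 sequentially versus 10 at the Nash outcome: unchanged.

unchanged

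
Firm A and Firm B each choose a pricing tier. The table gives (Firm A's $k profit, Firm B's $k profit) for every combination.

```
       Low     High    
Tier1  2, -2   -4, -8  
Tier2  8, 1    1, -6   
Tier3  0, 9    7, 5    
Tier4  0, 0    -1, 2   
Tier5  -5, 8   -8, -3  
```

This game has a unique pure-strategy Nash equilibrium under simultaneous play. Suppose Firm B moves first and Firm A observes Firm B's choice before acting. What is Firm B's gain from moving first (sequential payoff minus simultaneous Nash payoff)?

4

Solve by backward induction (Firm B leads).
- Low: BR = Tier2, leader payoff 1.
- High: BR = Tier3, leader payoff 5.
Maximizing over 1, 5, Firm B chooses High. Subgame-perfect outcome: (Tier3, High) with payoffs (7, 5).
For the simultaneous game, intersect best replies.
Firm A's best replies: Low→Tier2; High→Tier3.
Firm B's best replies: Tier1→Low; Tier2→Low; Tier3→Low; Tier4→High; Tier5→Low.
Only (Tier2, Low) has each player best-responding; Nash payoffs (8, 1).
Firm B's commitment gain: 5 − 1 = 4.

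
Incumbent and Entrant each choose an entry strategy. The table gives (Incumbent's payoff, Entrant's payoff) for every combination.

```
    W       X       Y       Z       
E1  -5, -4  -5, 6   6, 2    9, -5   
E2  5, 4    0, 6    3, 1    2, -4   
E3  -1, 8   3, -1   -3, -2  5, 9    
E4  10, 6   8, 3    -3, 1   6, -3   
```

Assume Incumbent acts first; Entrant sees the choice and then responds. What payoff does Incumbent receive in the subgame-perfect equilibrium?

Entrant best-responds to each possible Incumbent move:
- E1: BR = X, leader payoff -5.
- E2: BR = X, leader payoff 0.
- E3: BR = Z, leader payoff 5.
- E4: BR = W, leader payoff 10.
Maximizing over -5, 0, 5, 10, Incumbent chooses E4. Subgame-perfect outcome: (E4, W) with payoffs (10, 6).

10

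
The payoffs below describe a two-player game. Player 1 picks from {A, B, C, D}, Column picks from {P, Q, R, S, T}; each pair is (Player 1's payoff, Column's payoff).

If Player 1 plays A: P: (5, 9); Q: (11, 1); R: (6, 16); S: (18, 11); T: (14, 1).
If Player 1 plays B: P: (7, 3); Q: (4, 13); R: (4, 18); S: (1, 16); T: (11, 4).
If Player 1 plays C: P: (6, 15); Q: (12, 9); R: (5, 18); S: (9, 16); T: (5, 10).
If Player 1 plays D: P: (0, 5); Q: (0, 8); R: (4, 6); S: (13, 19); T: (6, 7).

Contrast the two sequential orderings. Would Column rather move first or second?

second

If Player 1 leads: Column's best replies are A→R, B→R, C→R, D→S; Player 1's induced payoffs 6, 4, 5, 13; outcome (D, S), payoffs (13, 19).
If Column leads: Player 1's best replies are P→B, Q→C, R→A, S→A, T→A; Column's induced payoffs 3, 9, 16, 11, 1; outcome (A, R), payoffs (6, 16).
Column gets 16 moving first and 19 moving second, so Column prefers to move second.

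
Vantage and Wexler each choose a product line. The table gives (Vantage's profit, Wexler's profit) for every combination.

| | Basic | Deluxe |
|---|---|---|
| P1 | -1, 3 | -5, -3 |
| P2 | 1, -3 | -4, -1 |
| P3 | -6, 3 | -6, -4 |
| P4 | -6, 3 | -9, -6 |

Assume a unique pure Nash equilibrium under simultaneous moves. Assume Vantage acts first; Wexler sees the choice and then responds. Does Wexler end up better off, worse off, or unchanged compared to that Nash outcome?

better off

Solve by backward induction (Vantage leads).
- P1 → Wexler plays Basic (best of 3, -3); Vantage gets -1.
- P2 → Wexler plays Deluxe (best of -3, -1); Vantage gets -4.
- P3 → Wexler plays Basic (best of 3, -4); Vantage gets -6.
- P4 → Wexler plays Basic (best of 3, -6); Vantage gets -6.
Vantage's induced payoffs are -1, -4, -6, -6, so Vantage commits to P1. Subgame-perfect outcome: (P1, Basic) with payoffs (-1, 3).
For the simultaneous game, intersect best replies.
Vantage's best replies: Basic→P2; Deluxe→P2.
Wexler's best replies: P1→Basic; P2→Deluxe; P3→Basic; P4→Basic.
Only (P2, Deluxe) has each player best-responding; Nash payoffs (-4, -1).
Wexler earns 3 sequentially versus -1 at the Nash outcome: better off.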